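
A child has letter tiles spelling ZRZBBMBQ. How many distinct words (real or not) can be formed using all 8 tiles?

The 8 letters of ZRZBBMBQ have repeats: B appearing 3 times and Z appearing twice.
Dividing 8! = 40320 by 3!·2! = 12 for the repeated letters gives 3360.

3360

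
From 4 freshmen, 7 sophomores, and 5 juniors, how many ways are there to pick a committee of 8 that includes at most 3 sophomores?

Split by how many sophomores are chosen (0 through 3).
Sum: C(7,0)·C(9,8) + C(7,1)·C(9,7) + C(7,2)·C(9,6) + C(7,3)·C(9,5) = 9 + 252 + 1764 + 4410 = 6435.

6435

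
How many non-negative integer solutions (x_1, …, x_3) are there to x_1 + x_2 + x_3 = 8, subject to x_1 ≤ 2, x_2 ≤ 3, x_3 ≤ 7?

11

Ignoring the caps, the number of non-negative solutions to x_1+…+x_3 = 8 is C(10,2) = 45.
Subtract solutions that violate a single cap (substitute x_i' = x_i − (cap_i+1)): x_1 ≥ 3 gives C(7,2) = 21; x_2 ≥ 4 gives C(6,2) = 15; x_3 ≥ 8 gives C(2,2) = 1. Together 37.
Add back pairs where two caps are both exceeded: 3 + 0 + 0 = 3.
By inclusion–exclusion the count is 45 − 37 + 3 = 11.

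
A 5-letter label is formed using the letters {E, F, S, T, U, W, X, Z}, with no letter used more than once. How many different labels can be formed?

With no repetition, fill the 5 letters in order: 8 choices, then 7, down to 4.
8 × 7 × 6 × 5 × 4 = 6720.

6720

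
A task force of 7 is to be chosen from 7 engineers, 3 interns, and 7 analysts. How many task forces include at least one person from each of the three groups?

Unrestricted: C(17,7) = 19448 ways to pick any 7 of the 17.
Subtract selections that omit an entire group: no engineers → C(10,7) = 120; no interns → C(14,7) = 3432; no analysts → C(10,7) = 120.
Add back selections omitting two groups (i.e. drawn from a single group): C(7,7) + C(3,7) + C(7,7) = 2.
By inclusion–exclusion: 19448 − 3672 + 2 = 15778.

15778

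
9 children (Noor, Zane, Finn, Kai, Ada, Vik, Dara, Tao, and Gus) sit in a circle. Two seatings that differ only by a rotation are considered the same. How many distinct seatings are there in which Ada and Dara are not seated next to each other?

30240

All circular seatings of 9 people number (8)! = 40320.
Those with Ada next to Dara: fuse the pair into one unit and seat 8 units around a circle — 2·(7)! = 10080.
Subtracting, 40320 − 10080 = 30240.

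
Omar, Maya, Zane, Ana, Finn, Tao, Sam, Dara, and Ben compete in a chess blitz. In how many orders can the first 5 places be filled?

15120

There are 9 choices for 1st place, 8 for 2nd, and so on down to 5 for position 5.
That gives 9 × 8 × 7 × 6 × 5 = 15120.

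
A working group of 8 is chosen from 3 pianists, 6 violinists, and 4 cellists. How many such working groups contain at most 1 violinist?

6

Split by how many violinists are chosen (0 through 1).
Sum: C(6,0)·C(7,8) + C(6,1)·C(7,7) = 0 + 6 = 6.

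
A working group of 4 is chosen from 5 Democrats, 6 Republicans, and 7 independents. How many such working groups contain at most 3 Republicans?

3045

Split by how many Republicans are chosen (0 through 3).
Sum: C(6,0)·C(12,4) + C(6,1)·C(12,3) + C(6,2)·C(12,2) + C(6,3)·C(12,1) = 495 + 1320 + 990 + 240 = 3045.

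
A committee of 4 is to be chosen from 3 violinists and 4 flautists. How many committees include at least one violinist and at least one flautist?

Total 4-person selections from all 7: C(7,4) = 35.
Subtract selections that omit an entire group: no violinists → C(4,4) = 1; no flautists → C(3,4) = 0.
Both groups omitted at once is impossible, so 35 − 1 = 34.

34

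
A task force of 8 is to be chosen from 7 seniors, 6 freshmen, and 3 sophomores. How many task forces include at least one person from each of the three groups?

With no constraint there are C(16,8) = 12870 possible selections.
Subtract selections that omit an entire group: no seniors → C(9,8) = 9; no freshmen → C(10,8) = 45; no sophomores → C(13,8) = 1287.
Add back selections omitting two groups (i.e. drawn from a single group): C(7,8) + C(6,8) + C(3,8) = 0.
By inclusion–exclusion: 12870 − 1341 + 0 = 11529.

11529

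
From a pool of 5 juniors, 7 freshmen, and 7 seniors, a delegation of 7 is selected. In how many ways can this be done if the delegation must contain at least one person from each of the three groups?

45374

Unrestricted: C(19,7) = 50388 ways to pick any 7 of the 19.
Subtract selections that omit an entire group: no juniors → C(14,7) = 3432; no freshmen → C(12,7) = 792; no seniors → C(12,7) = 792.
Add back selections omitting two groups (i.e. drawn from a single group): C(5,7) + C(7,7) + C(7,7) = 2.
By inclusion–exclusion: 50388 − 5016 + 2 = 45374.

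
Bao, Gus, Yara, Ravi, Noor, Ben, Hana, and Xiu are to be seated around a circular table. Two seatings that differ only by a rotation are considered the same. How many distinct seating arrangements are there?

Around a circle, 8 distinct people have 8!/8 = (7)! = 5040 rotationally distinct seatings.

5040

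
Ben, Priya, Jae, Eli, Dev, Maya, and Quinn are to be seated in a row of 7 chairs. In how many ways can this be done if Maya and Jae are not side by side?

There are 7! = 5040 arrangements in all. If Maya and Jae are adjacent, merging them into one block gives 2·(6)! = 1440 arrangements.
Complementary counting: 5040 − 1440 = 3600.

3600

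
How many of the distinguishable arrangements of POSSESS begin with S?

120

With the first slot taken by S, it remains to arrange the other 6 letters (POSESS).
Those 6 letters have S appearing 3 times, giving (6)!/(3!) = 120.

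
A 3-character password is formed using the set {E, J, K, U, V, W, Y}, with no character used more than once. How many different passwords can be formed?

With no repetition, fill the 3 characters in order: 7 choices, then 6, down to 5.
7 × 6 × 5 = 210.

210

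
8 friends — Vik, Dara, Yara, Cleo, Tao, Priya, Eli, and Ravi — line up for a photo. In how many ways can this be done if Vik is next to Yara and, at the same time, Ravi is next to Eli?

2880

Treat {Vik,Yara} as one block (2 orders) and {Ravi,Eli} as another (2 orders).
That leaves 6 units to arrange: 2 × 2 × 6! = 4 × 720 = 2880.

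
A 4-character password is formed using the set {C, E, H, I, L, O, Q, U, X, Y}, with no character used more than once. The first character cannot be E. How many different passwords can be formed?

The first character has 10−1 = 9 choices (anything except E).
The remaining 3 characters are filled from the other 9 symbols without repetition: 9 × 8 × 7 = 504.
Total: 9 × 504 = 4536.

4536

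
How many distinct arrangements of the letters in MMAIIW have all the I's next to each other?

Treat the 2 copies of I as a single block. The multiset to arrange is then {II, A, M, M, W}, 5 items in all.
That gives (5)!/(2!) = 60 arrangements.

60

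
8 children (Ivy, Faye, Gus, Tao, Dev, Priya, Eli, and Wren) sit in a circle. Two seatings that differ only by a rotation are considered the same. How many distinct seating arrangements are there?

5040

Fix one person's seat to break rotational symmetry; the remaining 7 people can be arranged in (7)! = 5040 ways.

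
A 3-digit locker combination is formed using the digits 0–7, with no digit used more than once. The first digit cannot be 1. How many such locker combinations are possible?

294

The first digit has 8−1 = 7 choices (anything except 1).
The remaining 2 digits are filled from the other 7 symbols without repetition: 7 × 6 = 42.
Total: 7 × 42 = 294.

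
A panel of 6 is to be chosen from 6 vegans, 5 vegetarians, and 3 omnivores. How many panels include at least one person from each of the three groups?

2430

Total 6-person selections from all 14: C(14,6) = 3003.
Subtract selections that omit an entire group: no vegans → C(8,6) = 28; no vegetarians → C(9,6) = 84; no omnivores → C(11,6) = 462.
Add back selections omitting two groups (i.e. drawn from a single group): C(6,6) + C(5,6) + C(3,6) = 1.
By inclusion–exclusion: 3003 − 574 + 1 = 2430.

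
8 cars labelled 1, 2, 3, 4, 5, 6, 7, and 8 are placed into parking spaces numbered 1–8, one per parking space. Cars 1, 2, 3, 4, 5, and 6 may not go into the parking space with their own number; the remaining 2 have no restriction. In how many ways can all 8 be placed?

18806

Let Aᵢ (for 1 ≤ i ≤ 6) be the placements that put car i in its forbidden parking space. Any j of these fix j positions, leaving (8−j)! ways to fill the rest, and there are C(6,j) ways to pick which j.
By inclusion–exclusion, the number of valid placements is Σ_{j=0}^{6} (−1)^j C(6,j)·(8−j)!.
Computing: 40320 − 30240 + 10800 − 2400 + 360 − 36 + 2 = 18806.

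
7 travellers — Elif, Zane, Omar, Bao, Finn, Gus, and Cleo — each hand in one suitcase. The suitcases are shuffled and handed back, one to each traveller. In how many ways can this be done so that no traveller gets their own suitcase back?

Let Aᵢ be the assignments in which traveller i gets their own suitcase. We want the size of the complement of A₁∪…∪A_7.
By inclusion–exclusion this is Σ_{j=0}^{7} (−1)^j C(7,j)·(7−j)!.
Computing: 5040 − 5040 + 2520 − 840 + 210 − 42 + 7 − 1 = 1854.

1854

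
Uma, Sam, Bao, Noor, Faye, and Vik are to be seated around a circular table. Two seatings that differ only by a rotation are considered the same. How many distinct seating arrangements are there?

Fix one person's seat to break rotational symmetry; the remaining 5 people can be arranged in (5)! = 120 ways.

120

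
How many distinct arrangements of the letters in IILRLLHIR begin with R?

With the first slot taken by R, it remains to arrange the other 8 letters (IILLLHIR).
Those 8 letters have I appearing 3 times and L appearing 3 times, giving (8)!/(3!·3!) = 1120.

1120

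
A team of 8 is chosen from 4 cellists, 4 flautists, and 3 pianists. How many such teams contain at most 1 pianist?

Split by how many pianists are chosen (0 through 1).
Sum: C(3,0)·C(8,8) + C(3,1)·C(8,7) = 1 + 24 = 25.

25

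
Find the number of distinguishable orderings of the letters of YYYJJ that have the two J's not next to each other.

6

There are 5!/(3!·2!) = 10 arrangements of YYYJJ in total.
Arrangements with the J's together: treat JJ as one letter, giving (4)!/(3!) = 4.
Hence 10 − 4 = 6.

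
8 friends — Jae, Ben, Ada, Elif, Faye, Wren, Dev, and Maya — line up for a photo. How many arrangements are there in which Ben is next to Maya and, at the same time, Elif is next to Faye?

2880

Treat {Ben,Maya} as one block (2 orders) and {Elif,Faye} as another (2 orders).
That leaves 6 units to arrange: 2 × 2 × 6! = 4 × 720 = 2880.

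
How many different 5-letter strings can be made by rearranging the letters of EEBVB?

EEBVB has 5 letters with B appearing twice and E appearing twice.
The number of distinct arrangements is 5!/(2!·2!) = 120/4 = 30.

30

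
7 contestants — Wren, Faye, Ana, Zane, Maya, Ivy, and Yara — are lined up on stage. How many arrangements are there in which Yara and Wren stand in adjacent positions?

1440

Place the 5 others and the Yara-Wren pair as 6 objects in a line; the pair has 2 internal arrangements.
So the count is 2·(6)! = 1440.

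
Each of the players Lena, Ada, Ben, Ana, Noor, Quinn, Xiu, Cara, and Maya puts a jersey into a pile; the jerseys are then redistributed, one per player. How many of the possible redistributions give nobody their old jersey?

133496

Let Aᵢ be the assignments in which player i gets their old jersey. We want the size of the complement of A₁∪…∪A_9.
By inclusion–exclusion this is Σ_{j=0}^{9} (−1)^j C(9,j)·(9−j)!.
Computing: 362880 − 362880 + 181440 − 60480 + 15120 − 3024 + 504 − 72 + 9 − 1 = 133496.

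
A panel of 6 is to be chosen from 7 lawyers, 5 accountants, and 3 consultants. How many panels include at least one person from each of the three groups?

3850

Unrestricted: C(15,6) = 5005 ways to pick any 6 of the 15.
Selections missing a whole group: no lawyers → C(8,6) = 28; no accountants → C(10,6) = 210; no consultants → C(12,6) = 924.
Add back selections omitting two groups (i.e. drawn from a single group): C(7,6) + C(5,6) + C(3,6) = 7.
By inclusion–exclusion: 5005 − 1162 + 7 = 3850.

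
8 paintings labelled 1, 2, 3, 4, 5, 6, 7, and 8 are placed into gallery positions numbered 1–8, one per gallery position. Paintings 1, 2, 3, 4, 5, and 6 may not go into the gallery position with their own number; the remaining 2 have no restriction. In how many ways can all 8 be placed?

18806

Let Aᵢ (for 1 ≤ i ≤ 6) be the placements that put painting i in its forbidden gallery position. Any j of these fix j positions, leaving (8−j)! ways to fill the rest, and there are C(6,j) ways to pick which j.
By inclusion–exclusion, the number of valid placements is Σ_{j=0}^{6} (−1)^j C(6,j)·(8−j)!.
Computing: 40320 − 30240 + 10800 − 2400 + 360 − 36 + 2 = 18806.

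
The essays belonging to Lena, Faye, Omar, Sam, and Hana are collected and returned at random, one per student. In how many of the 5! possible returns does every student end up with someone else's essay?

44

Count assignments avoiding every fixed point. For any j of the 5 students fixed to their own essay, the other 5−j can be arranged in (5−j)! ways.
By inclusion–exclusion this is Σ_{j=0}^{5} (−1)^j C(5,j)·(5−j)!.
Computing: 120 − 120 + 60 − 20 + 5 − 1 = 44.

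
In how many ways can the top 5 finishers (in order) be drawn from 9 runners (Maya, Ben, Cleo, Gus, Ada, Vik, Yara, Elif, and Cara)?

15120

This is an ordered selection of 5 from 9: P(9,5).
That gives 9 × 8 × 7 × 6 × 5 = 15120.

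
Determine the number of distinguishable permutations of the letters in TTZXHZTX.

1680

The 8 letters of TTZXHZTX have repeats: T appearing 3 times, X appearing twice, and Z appearing twice.
So there are 8! / (3!·2!·2!) = 1680 distinguishable arrangements.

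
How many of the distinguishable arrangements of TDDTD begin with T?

4

Fix T in the first position and arrange the remaining 4 letters.
Those 4 letters have D appearing 3 times, giving (4)!/(3!) = 4.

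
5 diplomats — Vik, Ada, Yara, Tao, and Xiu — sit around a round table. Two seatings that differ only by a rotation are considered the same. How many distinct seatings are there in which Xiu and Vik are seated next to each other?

Treat {Xiu, Vik} as one unit (2 internal orders) and seat the resulting 4 units around the table: (3)! circular arrangements.
So 2 × (3)! = 2 × 6 = 12.

12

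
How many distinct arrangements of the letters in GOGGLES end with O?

Fix O in the last position and arrange the remaining 6 letters.
Those 6 letters have G appearing 3 times, giving (6)!/(3!) = 120.

120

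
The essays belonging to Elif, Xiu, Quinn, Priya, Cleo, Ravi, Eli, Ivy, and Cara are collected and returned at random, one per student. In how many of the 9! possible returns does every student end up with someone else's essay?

Count assignments avoiding every fixed point. For any j of the 9 students fixed to their own essay, the other 9−j can be arranged in (9−j)! ways.
By inclusion–exclusion this is Σ_{j=0}^{9} (−1)^j C(9,j)·(9−j)!.
Computing: 362880 − 362880 + 181440 − 60480 + 15120 − 3024 + 504 − 72 + 9 − 1 = 133496.

133496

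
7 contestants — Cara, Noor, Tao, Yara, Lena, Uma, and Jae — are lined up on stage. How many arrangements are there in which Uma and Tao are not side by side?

Of the 7! = 5040 arrangements, those with Uma and Tao adjacent number 2 × 6! = 1440 (treat the pair as a block with 2 internal orders).
Complementary counting: 5040 − 1440 = 3600.

3600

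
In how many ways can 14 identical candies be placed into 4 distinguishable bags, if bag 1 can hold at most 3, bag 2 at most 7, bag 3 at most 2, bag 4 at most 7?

Without the upper bounds there are C(17,3) = 680 ways to split 14 among 4 bags.
Subtract solutions that violate a single cap (substitute x_i' = x_i − (cap_i+1)): x_1 ≥ 4 gives C(13,3) = 286; x_2 ≥ 8 gives C(9,3) = 84; x_3 ≥ 3 gives C(14,3) = 364; x_4 ≥ 8 gives C(9,3) = 84. Together 818.
Add back pairs where two caps are both exceeded: 10 + 120 + 10 + 20 + 0 + 20 = 180.
By inclusion–exclusion the count is 680 − 818 + 180 = 42.

42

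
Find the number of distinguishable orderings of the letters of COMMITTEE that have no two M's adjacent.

35280

Total arrangements of COMMITTEE: 9!/(2!·2!·2!) = 45360.
Arrangements with the M's together: treat MM as one letter, giving (8)!/(2!·2!) = 10080.
Hence 45360 − 10080 = 35280.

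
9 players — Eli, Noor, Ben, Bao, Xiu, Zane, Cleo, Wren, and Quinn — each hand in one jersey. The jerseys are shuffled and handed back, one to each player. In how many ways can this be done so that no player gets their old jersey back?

This is the derangement count D_9: permutations of 9 items with no fixed point.
By inclusion–exclusion this is Σ_{j=0}^{9} (−1)^j C(9,j)·(9−j)!.
Computing: 362880 − 362880 + 181440 − 60480 + 15120 − 3024 + 504 − 72 + 9 − 1 = 133496.

133496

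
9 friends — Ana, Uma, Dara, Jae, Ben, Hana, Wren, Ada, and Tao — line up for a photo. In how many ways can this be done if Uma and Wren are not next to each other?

282240

There are 9! = 362880 arrangements in all. If Uma and Wren are adjacent, merging them into one block gives 2·(8)! = 80640 arrangements.
So 362880 − 80640 = 282240 arrangements keep them apart.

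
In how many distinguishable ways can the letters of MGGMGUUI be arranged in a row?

Letter multiplicities in MGGMGUUI: G×3, I×1, M×2, U×2.
The number of distinct arrangements is 8!/(3!·2!·2!) = 40320/24 = 1680.

1680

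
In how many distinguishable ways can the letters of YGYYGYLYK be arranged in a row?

Letter multiplicities in YGYYGYLYK: G×2, K×1, L×1, Y×5.
So there are 9! / (5!·2!) = 1512 distinguishable arrangements.

1512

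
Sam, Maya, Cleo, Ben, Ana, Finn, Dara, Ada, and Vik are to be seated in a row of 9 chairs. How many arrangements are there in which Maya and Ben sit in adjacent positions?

Treat {Maya, Ben} as a single unit. There are 8 units to order, and the pair itself can be ordered 2 ways.
So the count is 2·(8)! = 80640.

80640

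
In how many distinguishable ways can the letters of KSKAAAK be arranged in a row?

140

The 7 letters of KSKAAAK have repeats: A appearing 3 times and K appearing 3 times.
Dividing 7! = 5040 by 3!·3! = 36 for the repeated letters gives 140.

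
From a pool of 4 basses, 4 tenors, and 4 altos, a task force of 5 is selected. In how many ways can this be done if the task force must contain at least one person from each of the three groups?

624

With no constraint there are C(12,5) = 792 possible selections.
Selections missing a whole group: no basses → C(8,5) = 56; no tenors → C(8,5) = 56; no altos → C(8,5) = 56.
Add back selections omitting two groups (i.e. drawn from a single group): C(4,5) + C(4,5) + C(4,5) = 0.
By inclusion–exclusion: 792 − 168 + 0 = 624.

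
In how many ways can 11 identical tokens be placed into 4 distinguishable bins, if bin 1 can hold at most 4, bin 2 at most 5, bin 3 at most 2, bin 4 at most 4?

31

By stars and bars, unrestricted non-negative solutions to x_1+…+x_4 = 11 number C(11+3,3) = 364.
Subtract solutions that violate a single cap (substitute x_i' = x_i − (cap_i+1)): x_1 ≥ 5 gives C(9,3) = 84; x_2 ≥ 6 gives C(8,3) = 56; x_3 ≥ 3 gives C(11,3) = 165; x_4 ≥ 5 gives C(9,3) = 84. Together 389.
Add back pairs where two caps are both exceeded: 1 + 20 + 4 + 10 + 1 + 20 = 56.
By inclusion–exclusion the count is 364 − 389 + 56 = 31.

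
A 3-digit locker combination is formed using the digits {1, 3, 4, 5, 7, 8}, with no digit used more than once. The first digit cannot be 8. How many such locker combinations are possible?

The first digit has 6−1 = 5 choices (anything except 8).
The remaining 2 digits are filled from the other 5 symbols without repetition: 5 × 4 = 20.
Total: 5 × 20 = 100.

100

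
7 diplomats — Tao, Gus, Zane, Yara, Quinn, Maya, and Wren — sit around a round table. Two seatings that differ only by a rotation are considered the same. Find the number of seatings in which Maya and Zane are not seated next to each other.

480

All circular seatings of 7 people number (6)! = 720.
Seatings with Maya beside Zane: treat them as a block with 2 internal orders, giving 2 × (5)! = 240.
Subtracting, 720 − 240 = 480.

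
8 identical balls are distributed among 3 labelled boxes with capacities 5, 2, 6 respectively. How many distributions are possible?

15

Ignoring the caps, the number of non-negative solutions to x_1+…+x_3 = 8 is C(10,2) = 45.
Subtract solutions that violate a single cap (substitute x_i' = x_i − (cap_i+1)): x_1 ≥ 6 gives C(4,2) = 6; x_2 ≥ 3 gives C(7,2) = 21; x_3 ≥ 7 gives C(3,2) = 3. Together 30.
No two caps can be exceeded simultaneously, so the pair terms are all 0.
By inclusion–exclusion the count is 45 − 30 + 0 = 15.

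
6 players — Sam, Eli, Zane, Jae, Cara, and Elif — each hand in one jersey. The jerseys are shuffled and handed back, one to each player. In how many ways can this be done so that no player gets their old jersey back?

265

Count assignments avoiding every fixed point. For any j of the 6 players fixed to their old jersey, the other 6−j can be arranged in (6−j)! ways.
By inclusion–exclusion this is Σ_{j=0}^{6} (−1)^j C(6,j)·(6−j)!.
Computing: 720 − 720 + 360 − 120 + 30 − 6 + 1 = 265.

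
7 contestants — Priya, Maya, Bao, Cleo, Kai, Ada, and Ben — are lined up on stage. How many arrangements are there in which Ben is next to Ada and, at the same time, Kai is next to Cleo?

480

Treat {Ben,Ada} as one block (2 orders) and {Kai,Cleo} as another (2 orders).
That leaves 5 units to arrange: 2 × 2 × 5! = 4 × 120 = 480.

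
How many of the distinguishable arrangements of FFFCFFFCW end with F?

With the last slot taken by F, it remains to arrange the other 8 letters (FFCFFFCW).
Those 8 letters have C appearing twice and F appearing 5 times, giving (8)!/(5!·2!) = 168.

168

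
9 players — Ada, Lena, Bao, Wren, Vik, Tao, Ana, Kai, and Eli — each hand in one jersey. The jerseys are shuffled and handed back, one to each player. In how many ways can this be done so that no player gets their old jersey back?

Let Aᵢ be the assignments in which player i gets their old jersey. We want the size of the complement of A₁∪…∪A_9.
By inclusion–exclusion this is Σ_{j=0}^{9} (−1)^j C(9,j)·(9−j)!.
Computing: 362880 − 362880 + 181440 − 60480 + 15120 − 3024 + 504 − 72 + 9 − 1 = 133496.

133496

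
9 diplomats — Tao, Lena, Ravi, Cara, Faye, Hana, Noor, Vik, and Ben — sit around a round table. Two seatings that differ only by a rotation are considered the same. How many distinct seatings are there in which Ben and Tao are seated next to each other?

10080

Glue Ben and Tao into a block (2 internal orders). Seating 8 units around a circle gives (7)! arrangements.
So 2 × (7)! = 2 × 5040 = 10080.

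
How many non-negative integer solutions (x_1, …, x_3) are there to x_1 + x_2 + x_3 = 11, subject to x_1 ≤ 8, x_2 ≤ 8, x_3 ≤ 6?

51

By stars and bars, unrestricted non-negative solutions to x_1+…+x_3 = 11 number C(11+2,2) = 78.
Subtract solutions that violate a single cap (substitute x_i' = x_i − (cap_i+1)): x_1 ≥ 9 gives C(4,2) = 6; x_2 ≥ 9 gives C(4,2) = 6; x_3 ≥ 7 gives C(6,2) = 15. Together 27.
No two caps can be exceeded simultaneously, so the pair terms are all 0.
By inclusion–exclusion the count is 78 − 27 + 0 = 51.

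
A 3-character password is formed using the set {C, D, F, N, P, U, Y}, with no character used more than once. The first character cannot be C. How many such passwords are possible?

180

The first character has 7−1 = 6 choices (anything except C).
The remaining 2 characters are filled from the other 6 symbols without repetition: 6 × 5 = 30.
Total: 6 × 30 = 180.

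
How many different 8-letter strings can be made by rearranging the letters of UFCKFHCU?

5040

UFCKFHCU has 8 letters with C appearing twice, F appearing twice, and U appearing twice.
Dividing 8! = 40320 by 2!·2!·2! = 8 for the repeated letters gives 5040.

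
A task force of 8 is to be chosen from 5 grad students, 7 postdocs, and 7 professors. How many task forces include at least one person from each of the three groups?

71589

With no constraint there are C(19,8) = 75582 possible selections.
Selections missing a whole group: no grad students → C(14,8) = 3003; no postdocs → C(12,8) = 495; no professors → C(12,8) = 495.
Add back selections omitting two groups (i.e. drawn from a single group): C(5,8) + C(7,8) + C(7,8) = 0.
By inclusion–exclusion: 75582 − 3993 + 0 = 71589.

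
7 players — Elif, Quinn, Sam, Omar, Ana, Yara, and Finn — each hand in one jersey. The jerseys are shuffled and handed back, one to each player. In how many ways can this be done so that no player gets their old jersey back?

Let Aᵢ be the assignments in which player i gets their old jersey. We want the size of the complement of A₁∪…∪A_7.
By inclusion–exclusion this is Σ_{j=0}^{7} (−1)^j C(7,j)·(7−j)!.
Computing: 5040 − 5040 + 2520 − 840 + 210 − 42 + 7 − 1 = 1854.

1854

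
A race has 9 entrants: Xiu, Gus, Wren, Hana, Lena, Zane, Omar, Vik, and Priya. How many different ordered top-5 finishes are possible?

15120

There are 9 choices for 1st place, 8 for 2nd, and so on down to 5 for position 5.
That gives 9 × 8 × 7 × 6 × 5 = 15120.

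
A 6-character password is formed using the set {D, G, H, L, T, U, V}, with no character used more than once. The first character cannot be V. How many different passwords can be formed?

The first character has 7−1 = 6 choices (anything except V).
The remaining 5 characters are filled from the other 6 symbols without repetition: 6 × 5 × 4 × 3 × 2 = 720.
Total: 6 × 720 = 4320.

4320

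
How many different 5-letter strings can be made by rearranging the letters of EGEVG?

30

EGEVG has 5 letters with E appearing twice and G appearing twice.
So there are 5! / (2!·2!) = 30 distinguishable arrangements.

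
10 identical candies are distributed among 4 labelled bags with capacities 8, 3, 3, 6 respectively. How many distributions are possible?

By stars and bars, unrestricted non-negative solutions to x_1+…+x_4 = 10 number C(10+3,3) = 286.
Subtract solutions that violate a single cap (substitute x_i' = x_i − (cap_i+1)): x_1 ≥ 9 gives C(4,3) = 4; x_2 ≥ 4 gives C(9,3) = 84; x_3 ≥ 4 gives C(9,3) = 84; x_4 ≥ 7 gives C(6,3) = 20. Together 192.
Add back pairs where two caps are both exceeded: 0 + 0 + 0 + 10 + 0 + 0 = 10.
By inclusion–exclusion the count is 286 − 192 + 10 = 104.

104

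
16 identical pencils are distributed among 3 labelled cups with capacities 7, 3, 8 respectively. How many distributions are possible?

6

Without the upper bounds there are C(18,2) = 153 ways to split 16 among 3 cups.
Subtract solutions that violate a single cap (substitute x_i' = x_i − (cap_i+1)): x_1 ≥ 8 gives C(10,2) = 45; x_2 ≥ 4 gives C(14,2) = 91; x_3 ≥ 9 gives C(9,2) = 36. Together 172.
Add back pairs where two caps are both exceeded: 15 + 0 + 10 = 25.
By inclusion–exclusion the count is 153 − 172 + 25 = 6.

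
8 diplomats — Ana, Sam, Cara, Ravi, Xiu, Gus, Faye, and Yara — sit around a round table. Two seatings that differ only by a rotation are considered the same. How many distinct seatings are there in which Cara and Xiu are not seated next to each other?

All circular seatings of 8 people number (7)! = 5040.
Seatings with Cara beside Xiu: treat them as a block with 2 internal orders, giving 2 × (6)! = 1440.
Subtracting, 5040 − 1440 = 3600.

3600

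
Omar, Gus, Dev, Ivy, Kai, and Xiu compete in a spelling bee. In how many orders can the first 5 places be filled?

720

This is an ordered selection of 5 from 6: P(6,5).
That gives 6 × 5 × 4 × 3 × 2 = 720.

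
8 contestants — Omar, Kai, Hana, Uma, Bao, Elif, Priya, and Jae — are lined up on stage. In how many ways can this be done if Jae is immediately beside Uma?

Place the 6 others and the Jae-Uma pair as 7 objects in a line; the pair has 2 internal arrangements.
That gives 2 × 7! = 2 × 5040 = 10080.

10080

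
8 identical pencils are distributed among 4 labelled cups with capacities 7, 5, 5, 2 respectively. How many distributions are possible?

88

Ignoring the caps, the number of non-negative solutions to x_1+…+x_4 = 8 is C(11,3) = 165.
Subtract solutions that violate a single cap (substitute x_i' = x_i − (cap_i+1)): x_1 ≥ 8 gives C(3,3) = 1; x_2 ≥ 6 gives C(5,3) = 10; x_3 ≥ 6 gives C(5,3) = 10; x_4 ≥ 3 gives C(8,3) = 56. Together 77.
No two caps can be exceeded simultaneously, so the pair terms are all 0.
By inclusion–exclusion the count is 165 − 77 + 0 = 88.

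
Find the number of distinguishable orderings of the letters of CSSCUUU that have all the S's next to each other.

60

Treat the 2 copies of S as a single block. The multiset to arrange is then {SS, C, C, U, U, U}, 6 items in all.
That gives (6)!/(3!·2!) = 60 arrangements.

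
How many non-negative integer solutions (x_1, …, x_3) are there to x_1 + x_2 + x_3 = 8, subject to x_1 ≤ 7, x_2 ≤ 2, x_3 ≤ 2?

Ignoring the caps, the number of non-negative solutions to x_1+…+x_3 = 8 is C(10,2) = 45.
Subtract solutions that violate a single cap (substitute x_i' = x_i − (cap_i+1)): x_1 ≥ 8 gives C(2,2) = 1; x_2 ≥ 3 gives C(7,2) = 21; x_3 ≥ 3 gives C(7,2) = 21. Together 43.
Add back pairs where two caps are both exceeded: 0 + 0 + 6 = 6.
By inclusion–exclusion the count is 45 − 43 + 6 = 8.

8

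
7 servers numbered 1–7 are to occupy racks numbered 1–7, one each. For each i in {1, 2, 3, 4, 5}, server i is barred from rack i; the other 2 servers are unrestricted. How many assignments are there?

Let Aᵢ (for 1 ≤ i ≤ 5) be the placements that put server i in its forbidden rack. Any j of these fix j positions, leaving (7−j)! ways to fill the rest, and there are C(5,j) ways to pick which j.
By inclusion–exclusion, the number of valid placements is Σ_{j=0}^{5} (−1)^j C(5,j)·(7−j)!.
Computing: 5040 − 3600 + 1200 − 240 + 30 − 2 = 2428.

2428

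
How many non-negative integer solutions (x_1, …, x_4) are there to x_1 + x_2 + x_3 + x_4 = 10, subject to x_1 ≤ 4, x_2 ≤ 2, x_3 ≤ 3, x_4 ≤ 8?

56

By stars and bars, unrestricted non-negative solutions to x_1+…+x_4 = 10 number C(10+3,3) = 286.
Subtract solutions that violate a single cap (substitute x_i' = x_i − (cap_i+1)): x_1 ≥ 5 gives C(8,3) = 56; x_2 ≥ 3 gives C(10,3) = 120; x_3 ≥ 4 gives C(9,3) = 84; x_4 ≥ 9 gives C(4,3) = 4. Together 264.
Add back pairs where two caps are both exceeded: 10 + 4 + 0 + 20 + 0 + 0 = 34.
By inclusion–exclusion the count is 286 − 264 + 34 = 56.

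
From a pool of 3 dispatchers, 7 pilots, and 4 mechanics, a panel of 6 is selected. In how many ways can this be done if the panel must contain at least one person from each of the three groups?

With no constraint there are C(14,6) = 3003 possible selections.
Selections missing a whole group: no dispatchers → C(11,6) = 462; no pilots → C(7,6) = 7; no mechanics → C(10,6) = 210.
Add back selections omitting two groups (i.e. drawn from a single group): C(3,6) + C(7,6) + C(4,6) = 7.
By inclusion–exclusion: 3003 − 679 + 7 = 2331.

2331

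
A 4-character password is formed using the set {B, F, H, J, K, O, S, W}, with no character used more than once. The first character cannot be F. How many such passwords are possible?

1470

The first character has 8−1 = 7 choices (anything except F).
The remaining 3 characters are filled from the other 7 symbols without repetition: 7 × 6 × 5 = 210.
Total: 7 × 210 = 1470.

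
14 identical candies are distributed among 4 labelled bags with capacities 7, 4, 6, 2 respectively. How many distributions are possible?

45

Without the upper bounds there are C(17,3) = 680 ways to split 14 among 4 bags.
Subtract solutions that violate a single cap (substitute x_i' = x_i − (cap_i+1)): x_1 ≥ 8 gives C(9,3) = 84; x_2 ≥ 5 gives C(12,3) = 220; x_3 ≥ 7 gives C(10,3) = 120; x_4 ≥ 3 gives C(14,3) = 364. Together 788.
Add back pairs where two caps are both exceeded: 4 + 0 + 20 + 10 + 84 + 35 = 153.
By inclusion–exclusion the count is 680 − 788 + 153 = 45.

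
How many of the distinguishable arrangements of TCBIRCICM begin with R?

With the first slot taken by R, it remains to arrange the other 8 letters (TCBICICM).
Those 8 letters have C appearing 3 times and I appearing twice, giving (8)!/(3!·2!) = 3360.

3360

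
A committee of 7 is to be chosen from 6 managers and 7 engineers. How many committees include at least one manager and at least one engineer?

1715

With no constraint there are C(13,7) = 1716 possible selections.
Subtract selections that omit an entire group: no managers → C(7,7) = 1; no engineers → C(6,7) = 0.
Both groups omitted at once is impossible, so 1716 − 1 = 1715.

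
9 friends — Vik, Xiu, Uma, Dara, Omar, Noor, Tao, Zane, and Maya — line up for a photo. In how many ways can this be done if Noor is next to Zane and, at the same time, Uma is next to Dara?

Treat {Noor,Zane} as one block (2 orders) and {Uma,Dara} as another (2 orders).
That leaves 7 units to arrange: 2 × 2 × 7! = 4 × 5040 = 20160.

20160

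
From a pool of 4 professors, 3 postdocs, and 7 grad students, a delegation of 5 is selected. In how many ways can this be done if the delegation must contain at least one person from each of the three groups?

1288

Total 5-person selections from all 14: C(14,5) = 2002.
Selections missing a whole group: no professors → C(10,5) = 252; no postdocs → C(11,5) = 462; no grad students → C(7,5) = 21.
Add back selections omitting two groups (i.e. drawn from a single group): C(4,5) + C(3,5) + C(7,5) = 21.
By inclusion–exclusion: 2002 − 735 + 21 = 1288.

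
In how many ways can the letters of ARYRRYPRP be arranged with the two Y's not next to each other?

Total arrangements of ARYRRYPRP: 9!/(4!·2!·2!) = 3780.
Arrangements with the Y's together: treat YY as one letter, giving (8)!/(4!·2!) = 840.
Subtracting, 3780 − 840 = 2940 arrangements keep the Y's apart.

2940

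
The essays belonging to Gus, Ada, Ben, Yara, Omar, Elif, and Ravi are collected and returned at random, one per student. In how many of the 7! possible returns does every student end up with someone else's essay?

1854

Count assignments avoiding every fixed point. For any j of the 7 students fixed to their own essay, the other 7−j can be arranged in (7−j)! ways.
By inclusion–exclusion this is Σ_{j=0}^{7} (−1)^j C(7,j)·(7−j)!.
Computing: 5040 − 5040 + 2520 − 840 + 210 − 42 + 7 − 1 = 1854.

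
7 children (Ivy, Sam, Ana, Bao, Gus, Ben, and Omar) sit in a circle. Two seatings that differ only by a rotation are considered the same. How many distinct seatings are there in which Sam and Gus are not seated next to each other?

Without the restriction there are (6)! = 720 seatings.
Seatings with Sam beside Gus: treat them as a block with 2 internal orders, giving 2 × (5)! = 240.
Subtracting, 720 − 240 = 480.

480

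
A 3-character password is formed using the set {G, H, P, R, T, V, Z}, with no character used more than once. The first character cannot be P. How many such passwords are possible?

The first character has 7−1 = 6 choices (anything except P).
The remaining 2 characters are filled from the other 6 symbols without repetition: 6 × 5 = 30.
Total: 6 × 30 = 180.

180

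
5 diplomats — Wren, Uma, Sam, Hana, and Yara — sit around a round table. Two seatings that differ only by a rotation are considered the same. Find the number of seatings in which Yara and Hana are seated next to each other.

Treat {Yara, Hana} as one unit (2 internal orders) and seat the resulting 4 units around the table: (3)! circular arrangements.
So 2 × (3)! = 2 × 6 = 12.

12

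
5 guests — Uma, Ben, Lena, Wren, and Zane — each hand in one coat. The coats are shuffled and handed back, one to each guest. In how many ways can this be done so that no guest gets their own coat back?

44

Let Aᵢ be the assignments in which guest i gets their own coat. We want the size of the complement of A₁∪…∪A_5.
By inclusion–exclusion this is Σ_{j=0}^{5} (−1)^j C(5,j)·(5−j)!.
Computing: 120 − 120 + 60 − 20 + 5 − 1 = 44.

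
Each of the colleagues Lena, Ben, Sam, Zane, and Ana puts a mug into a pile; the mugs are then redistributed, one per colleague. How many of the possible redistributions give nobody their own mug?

44

Count assignments avoiding every fixed point. For any j of the 5 colleagues fixed to their own mug, the other 5−j can be arranged in (5−j)! ways.
By inclusion–exclusion this is Σ_{j=0}^{5} (−1)^j C(5,j)·(5−j)!.
Computing: 120 − 120 + 60 − 20 + 5 − 1 = 44.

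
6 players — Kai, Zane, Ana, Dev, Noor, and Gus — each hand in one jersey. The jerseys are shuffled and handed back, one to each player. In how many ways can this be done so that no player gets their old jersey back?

265

Let Aᵢ be the assignments in which player i gets their old jersey. We want the size of the complement of A₁∪…∪A_6.
By inclusion–exclusion this is Σ_{j=0}^{6} (−1)^j C(6,j)·(6−j)!.
Computing: 720 − 720 + 360 − 120 + 30 − 6 + 1 = 265.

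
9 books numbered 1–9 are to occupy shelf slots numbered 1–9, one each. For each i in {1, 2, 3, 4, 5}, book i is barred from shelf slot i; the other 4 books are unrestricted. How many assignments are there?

205056

Let Aᵢ (for 1 ≤ i ≤ 5) be the placements that put book i in its forbidden shelf slot. Any j of these fix j positions, leaving (9−j)! ways to fill the rest, and there are C(5,j) ways to pick which j.
By inclusion–exclusion, the number of valid placements is Σ_{j=0}^{5} (−1)^j C(5,j)·(9−j)!.
Computing: 362880 − 201600 + 50400 − 7200 + 600 − 24 = 205056.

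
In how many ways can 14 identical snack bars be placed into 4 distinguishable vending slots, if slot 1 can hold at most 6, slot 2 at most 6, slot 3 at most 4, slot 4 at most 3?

Without the upper bounds there are C(17,3) = 680 ways to split 14 among 4 vending slots.
Subtract solutions that violate a single cap (substitute x_i' = x_i − (cap_i+1)): x_1 ≥ 7 gives C(10,3) = 120; x_2 ≥ 7 gives C(10,3) = 120; x_3 ≥ 5 gives C(12,3) = 220; x_4 ≥ 4 gives C(13,3) = 286. Together 746.
Add back pairs where two caps are both exceeded: 1 + 10 + 20 + 10 + 20 + 56 = 117.
By inclusion–exclusion the count is 680 − 746 + 117 = 51.

51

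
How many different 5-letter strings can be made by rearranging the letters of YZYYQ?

YZYYQ has 5 letters with Y appearing 3 times.
Dividing 5! = 120 by 3! = 6 for the repeated letters gives 20.

20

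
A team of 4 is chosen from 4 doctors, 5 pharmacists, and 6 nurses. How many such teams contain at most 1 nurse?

630

Split by how many nurses are chosen (0 through 1).
Sum: C(6,0)·C(9,4) + C(6,1)·C(9,3) = 126 + 504 = 630.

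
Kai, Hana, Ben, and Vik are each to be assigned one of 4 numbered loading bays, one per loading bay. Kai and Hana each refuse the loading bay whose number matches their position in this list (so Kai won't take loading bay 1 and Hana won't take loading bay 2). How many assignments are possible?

Let Aᵢ (for i ∈ {1, 2}) be the placements that put person i in their forbidden loading bay. Any j of these fix j positions, leaving (4−j)! ways to fill the rest, and there are C(2,j) ways to pick which j.
By inclusion–exclusion, the number of valid placements is Σ_{j=0}^{2} (−1)^j C(2,j)·(4−j)!.
Computing: 24 − 12 + 2 = 14.

14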